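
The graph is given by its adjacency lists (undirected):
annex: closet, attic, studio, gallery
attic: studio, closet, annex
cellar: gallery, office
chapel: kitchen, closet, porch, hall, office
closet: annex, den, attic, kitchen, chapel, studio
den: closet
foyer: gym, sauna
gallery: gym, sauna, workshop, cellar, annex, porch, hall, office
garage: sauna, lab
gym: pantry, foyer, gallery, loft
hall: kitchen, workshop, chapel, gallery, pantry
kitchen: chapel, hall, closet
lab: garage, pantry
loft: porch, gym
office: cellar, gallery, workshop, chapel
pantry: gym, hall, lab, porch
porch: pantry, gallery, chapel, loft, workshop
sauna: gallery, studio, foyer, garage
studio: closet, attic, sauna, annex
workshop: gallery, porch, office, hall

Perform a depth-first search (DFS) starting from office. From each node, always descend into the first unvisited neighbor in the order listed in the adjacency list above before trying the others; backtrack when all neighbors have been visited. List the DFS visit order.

office, cellar, gallery, gym, pantry, hall, kitchen, chapel, closet, annex, attic, studio, sauna, foyer, garage, lab, den, porch, loft, workshop

Visit office
office → cellar
cellar → gallery
gallery → gym
gym → pantry
pantry → hall
hall → kitchen
kitchen → chapel
chapel → closet
closet → annex
annex → attic
attic → studio
studio → sauna
sauna → foyer
sauna → garage
garage → lab
closet → den
chapel → porch
porch → loft
porch → workshop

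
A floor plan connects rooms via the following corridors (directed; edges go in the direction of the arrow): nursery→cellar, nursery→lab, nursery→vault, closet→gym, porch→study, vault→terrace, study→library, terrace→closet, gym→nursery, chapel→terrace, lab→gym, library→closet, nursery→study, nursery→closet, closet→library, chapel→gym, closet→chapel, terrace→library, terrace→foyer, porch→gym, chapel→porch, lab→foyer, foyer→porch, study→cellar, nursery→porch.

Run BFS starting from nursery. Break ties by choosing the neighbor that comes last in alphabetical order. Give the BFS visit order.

nursery, vault, study, porch, lab, closet, cellar, terrace, library, gym, foyer, chapel

Visit nursery; enqueue vault, study, porch, lab, closet, cellar → queue [vault, study, porch, lab, closet, cellar]
Visit vault; enqueue terrace → queue [study, porch, lab, closet, cellar, terrace]
Visit study; enqueue library → queue [porch, lab, closet, cellar, terrace, library]
Visit porch; enqueue gym → queue [lab, closet, cellar, terrace, library, gym]
Visit lab; enqueue foyer → queue [closet, cellar, terrace, library, gym, foyer]
Visit closet; enqueue chapel → queue [cellar, terrace, library, gym, foyer, chapel]
Visit cellar → queue [terrace, library, gym, foyer, chapel]
Visit terrace → queue [library, gym, foyer, chapel]
Visit library → queue [gym, foyer, chapel]
Visit gym → queue [foyer, chapel]
Visit foyer → queue [chapel]
Visit chapel → queue []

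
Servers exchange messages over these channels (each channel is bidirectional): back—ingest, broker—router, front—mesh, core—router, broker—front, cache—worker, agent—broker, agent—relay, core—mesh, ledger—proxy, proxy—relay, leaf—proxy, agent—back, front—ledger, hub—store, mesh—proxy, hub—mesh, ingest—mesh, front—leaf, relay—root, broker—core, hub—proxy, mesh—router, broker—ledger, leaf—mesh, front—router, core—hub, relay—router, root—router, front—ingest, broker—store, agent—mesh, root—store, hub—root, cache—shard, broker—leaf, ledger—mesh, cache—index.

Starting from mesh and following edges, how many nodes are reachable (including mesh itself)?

15

BFS from mesh visits: mesh, agent, core, front, hub, ingest, leaf, ledger, proxy, router, back, broker, relay, root, store
Reachable nodes: 15 of 19 total.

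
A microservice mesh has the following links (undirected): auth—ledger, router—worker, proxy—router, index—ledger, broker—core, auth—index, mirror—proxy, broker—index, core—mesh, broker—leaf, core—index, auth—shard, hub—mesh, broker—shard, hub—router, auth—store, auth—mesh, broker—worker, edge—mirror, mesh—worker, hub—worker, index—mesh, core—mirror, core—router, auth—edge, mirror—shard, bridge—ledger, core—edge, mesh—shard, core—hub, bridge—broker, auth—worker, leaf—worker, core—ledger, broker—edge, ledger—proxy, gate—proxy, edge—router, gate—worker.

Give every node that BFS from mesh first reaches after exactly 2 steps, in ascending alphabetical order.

Level 0: mesh
Level 1: auth, core, hub, index, shard, worker
Level 2: broker, edge, gate, leaf, ledger, mirror, router, store
Level 3: bridge, proxy

broker, edge, gate, leaf, ledger, mirror, router, store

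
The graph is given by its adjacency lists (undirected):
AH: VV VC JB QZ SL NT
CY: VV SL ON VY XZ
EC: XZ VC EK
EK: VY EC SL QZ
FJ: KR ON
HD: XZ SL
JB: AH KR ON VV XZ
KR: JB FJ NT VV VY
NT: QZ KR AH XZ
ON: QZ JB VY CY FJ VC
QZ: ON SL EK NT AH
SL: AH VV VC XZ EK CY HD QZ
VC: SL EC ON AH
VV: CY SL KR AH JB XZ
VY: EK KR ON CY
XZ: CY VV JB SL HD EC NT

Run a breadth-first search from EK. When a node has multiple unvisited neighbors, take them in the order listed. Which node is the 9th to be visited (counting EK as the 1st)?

XZ

Visit EK; enqueue VY, EC, SL, QZ → queue [VY, EC, SL, QZ]
Visit VY; enqueue KR, ON, CY → queue [EC, SL, QZ, KR, ON, CY]
Visit EC; enqueue XZ, VC → queue [SL, QZ, KR, ON, CY, XZ, VC]
Visit SL; enqueue AH, VV, HD → queue [QZ, KR, ON, CY, XZ, VC, AH, VV, HD]
Visit QZ; enqueue NT → queue [KR, ON, CY, XZ, VC, AH, VV, HD, NT]
Visit KR; enqueue JB, FJ → queue [ON, CY, XZ, VC, AH, VV, HD, NT, JB, FJ]
Visit ON → queue [CY, XZ, VC, AH, VV, HD, NT, JB, FJ]
Visit CY → queue [XZ, VC, AH, VV, HD, NT, JB, FJ]
Visit XZ → queue [VC, AH, VV, HD, NT, JB, FJ]
Visit VC → queue [AH, VV, HD, NT, JB, FJ]
Visit AH → queue [VV, HD, NT, JB, FJ]
Visit VV → queue [HD, NT, JB, FJ]
Visit HD → queue [NT, JB, FJ]
Visit NT → queue [JB, FJ]
Visit JB → queue [FJ]
Visit FJ → queue []

Visit order: EK, VY, EC, SL, QZ, KR, ON, CY, XZ, VC, AH, VV, HD, NT, JB, FJ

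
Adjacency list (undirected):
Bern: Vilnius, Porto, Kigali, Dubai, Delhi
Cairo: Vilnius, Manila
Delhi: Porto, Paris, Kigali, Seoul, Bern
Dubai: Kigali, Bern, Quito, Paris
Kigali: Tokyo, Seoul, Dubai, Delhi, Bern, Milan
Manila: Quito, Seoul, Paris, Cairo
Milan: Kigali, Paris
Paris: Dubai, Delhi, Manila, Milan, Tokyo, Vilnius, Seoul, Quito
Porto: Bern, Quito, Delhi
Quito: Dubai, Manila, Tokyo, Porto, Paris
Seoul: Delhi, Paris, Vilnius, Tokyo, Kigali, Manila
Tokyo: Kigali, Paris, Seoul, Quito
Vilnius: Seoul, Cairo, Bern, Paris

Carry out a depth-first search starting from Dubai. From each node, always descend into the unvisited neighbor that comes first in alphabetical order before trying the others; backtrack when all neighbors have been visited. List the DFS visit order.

Dubai → Bern → Delhi → Kigali → Milan → Paris → Manila → Cairo → Vilnius → Seoul → Tokyo → Quito → Porto

Visit Dubai
Dubai → Bern
Bern → Delhi
Delhi → Kigali
Kigali → Milan
Milan → Paris
Paris → Manila
Manila → Cairo
Cairo → Vilnius
Vilnius → Seoul
Seoul → Tokyo
Tokyo → Quito
Quito → Porto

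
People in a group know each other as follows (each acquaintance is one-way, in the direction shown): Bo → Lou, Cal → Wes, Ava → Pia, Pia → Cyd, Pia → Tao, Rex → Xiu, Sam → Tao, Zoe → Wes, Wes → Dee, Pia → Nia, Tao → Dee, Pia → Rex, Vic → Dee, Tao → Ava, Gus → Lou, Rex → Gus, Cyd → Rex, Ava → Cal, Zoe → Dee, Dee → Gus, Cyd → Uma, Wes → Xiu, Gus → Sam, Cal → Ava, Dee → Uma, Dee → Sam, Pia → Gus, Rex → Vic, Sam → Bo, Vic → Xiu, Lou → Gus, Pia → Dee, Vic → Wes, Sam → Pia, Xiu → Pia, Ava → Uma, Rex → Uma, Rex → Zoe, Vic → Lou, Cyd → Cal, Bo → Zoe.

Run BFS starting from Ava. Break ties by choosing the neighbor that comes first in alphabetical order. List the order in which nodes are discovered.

Ava Cal Pia Uma Wes Cyd Dee Gus Nia Rex Tao Xiu Sam Lou Vic Zoe Bo

Visit Ava; enqueue Cal, Pia, Uma → queue [Cal, Pia, Uma]
Visit Cal; enqueue Wes → queue [Pia, Uma, Wes]
Visit Pia; enqueue Cyd, Dee, Gus, Nia, Rex, Tao → queue [Uma, Wes, Cyd, Dee, Gus, Nia, Rex, Tao]
Visit Uma → queue [Wes, Cyd, Dee, Gus, Nia, Rex, Tao]
Visit Wes; enqueue Xiu → queue [Cyd, Dee, Gus, Nia, Rex, Tao, Xiu]
Visit Cyd → queue [Dee, Gus, Nia, Rex, Tao, Xiu]
Visit Dee; enqueue Sam → queue [Gus, Nia, Rex, Tao, Xiu, Sam]
Visit Gus; enqueue Lou → queue [Nia, Rex, Tao, Xiu, Sam, Lou]
Visit Nia → queue [Rex, Tao, Xiu, Sam, Lou]
Visit Rex; enqueue Vic, Zoe → queue [Tao, Xiu, Sam, Lou, Vic, Zoe]
Visit Tao → queue [Xiu, Sam, Lou, Vic, Zoe]
Visit Xiu → queue [Sam, Lou, Vic, Zoe]
Visit Sam; enqueue Bo → queue [Lou, Vic, Zoe, Bo]
Visit Lou → queue [Vic, Zoe, Bo]
Visit Vic → queue [Zoe, Bo]
Visit Zoe → queue [Bo]
Visit Bo → queue []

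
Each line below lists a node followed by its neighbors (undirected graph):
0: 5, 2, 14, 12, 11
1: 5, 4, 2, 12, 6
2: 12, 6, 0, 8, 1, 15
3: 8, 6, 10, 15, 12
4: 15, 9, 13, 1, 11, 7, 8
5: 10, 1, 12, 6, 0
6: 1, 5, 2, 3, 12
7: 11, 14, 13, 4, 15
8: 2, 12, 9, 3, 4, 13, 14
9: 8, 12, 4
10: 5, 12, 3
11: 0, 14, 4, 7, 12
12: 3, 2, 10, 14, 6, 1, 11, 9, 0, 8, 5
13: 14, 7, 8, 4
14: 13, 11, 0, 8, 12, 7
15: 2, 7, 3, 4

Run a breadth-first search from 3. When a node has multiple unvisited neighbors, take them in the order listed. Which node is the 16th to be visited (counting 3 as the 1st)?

Visit 3; enqueue 8, 6, 10, 15, 12 → queue [8, 6, 10, 15, 12]
Visit 8; enqueue 2, 9, 4, 13, 14 → queue [6, 10, 15, 12, 2, 9, 4, 13, 14]
Visit 6; enqueue 1, 5 → queue [10, 15, 12, 2, 9, 4, 13, 14, 1, 5]
Visit 10 → queue [15, 12, 2, 9, 4, 13, 14, 1, 5]
Visit 15; enqueue 7 → queue [12, 2, 9, 4, 13, 14, 1, 5, 7]
Visit 12; enqueue 11, 0 → queue [2, 9, 4, 13, 14, 1, 5, 7, 11, 0]
Visit 2 → queue [9, 4, 13, 14, 1, 5, 7, 11, 0]
Visit 9 → queue [4, 13, 14, 1, 5, 7, 11, 0]
Visit 4 → queue [13, 14, 1, 5, 7, 11, 0]
Visit 13 → queue [14, 1, 5, 7, 11, 0]
Visit 14 → queue [1, 5, 7, 11, 0]
Visit 1 → queue [5, 7, 11, 0]
Visit 5 → queue [7, 11, 0]
Visit 7 → queue [11, 0]
Visit 11 → queue [0]
Visit 0 → queue []

Visit order: 3, 8, 6, 10, 15, 12, 2, 9, 4, 13, 14, 1, 5, 7, 11, 0

0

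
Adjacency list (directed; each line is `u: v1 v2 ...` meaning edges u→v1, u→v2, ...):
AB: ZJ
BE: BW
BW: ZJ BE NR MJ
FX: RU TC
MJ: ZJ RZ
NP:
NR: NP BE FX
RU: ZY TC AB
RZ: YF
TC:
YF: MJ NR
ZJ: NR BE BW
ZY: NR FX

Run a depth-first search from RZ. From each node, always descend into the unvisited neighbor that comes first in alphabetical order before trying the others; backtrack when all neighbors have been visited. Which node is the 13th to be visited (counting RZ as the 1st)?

Visit RZ
RZ → YF
YF → MJ
MJ → ZJ
ZJ → BE
BE → BW
BW → NR
NR → FX
FX → RU
RU → AB
RU → TC
RU → ZY
NR → NP

Visit order: RZ, YF, MJ, ZJ, BE, BW, NR, FX, RU, AB, TC, ZY, NP

NP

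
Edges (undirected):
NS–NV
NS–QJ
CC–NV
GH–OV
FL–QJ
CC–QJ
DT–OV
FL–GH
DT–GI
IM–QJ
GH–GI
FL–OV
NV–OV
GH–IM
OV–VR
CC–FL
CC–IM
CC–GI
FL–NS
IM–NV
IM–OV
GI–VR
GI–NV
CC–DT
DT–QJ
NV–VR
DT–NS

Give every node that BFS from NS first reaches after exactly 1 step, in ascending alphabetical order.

DT, FL, NV, QJ

Level 0: NS
Level 1: DT, FL, NV, QJ
Level 2: CC, GH, GI, IM, OV, VR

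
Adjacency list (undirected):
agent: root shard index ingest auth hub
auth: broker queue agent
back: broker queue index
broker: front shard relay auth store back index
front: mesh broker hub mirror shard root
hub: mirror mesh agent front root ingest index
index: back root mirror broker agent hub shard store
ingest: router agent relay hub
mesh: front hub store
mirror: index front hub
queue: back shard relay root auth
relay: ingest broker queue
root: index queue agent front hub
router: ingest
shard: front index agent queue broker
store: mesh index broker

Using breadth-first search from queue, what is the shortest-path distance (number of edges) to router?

3

Level 0: queue
Level 1: auth, back, relay, root, shard
Level 2: agent, broker, front, hub, index, ingest
Level 3: mesh, mirror, router, store
router first appears at level 3.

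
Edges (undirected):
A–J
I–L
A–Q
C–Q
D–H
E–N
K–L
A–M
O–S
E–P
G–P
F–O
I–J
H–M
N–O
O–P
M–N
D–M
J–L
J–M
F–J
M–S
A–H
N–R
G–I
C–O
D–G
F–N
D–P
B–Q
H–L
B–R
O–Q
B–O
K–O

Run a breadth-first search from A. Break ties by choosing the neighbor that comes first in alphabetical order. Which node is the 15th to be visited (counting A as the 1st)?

G

Visit A; enqueue H, J, M, Q → queue [H, J, M, Q]
Visit H; enqueue D, L → queue [J, M, Q, D, L]
Visit J; enqueue F, I → queue [M, Q, D, L, F, I]
Visit M; enqueue N, S → queue [Q, D, L, F, I, N, S]
Visit Q; enqueue B, C, O → queue [D, L, F, I, N, S, B, C, O]
Visit D; enqueue G, P → queue [L, F, I, N, S, B, C, O, G, P]
Visit L; enqueue K → queue [F, I, N, S, B, C, O, G, P, K]
Visit F → queue [I, N, S, B, C, O, G, P, K]
Visit I → queue [N, S, B, C, O, G, P, K]
Visit N; enqueue E, R → queue [S, B, C, O, G, P, K, E, R]
Visit S → queue [B, C, O, G, P, K, E, R]
Visit B → queue [C, O, G, P, K, E, R]
Visit C → queue [O, G, P, K, E, R]
Visit O → queue [G, P, K, E, R]
Visit G → queue [P, K, E, R]
Visit P → queue [K, E, R]
Visit K → queue [E, R]
Visit E → queue [R]
Visit R → queue []

Visit order: A, H, J, M, Q, D, L, F, I, N, S, B, C, O, G, P, K, E, R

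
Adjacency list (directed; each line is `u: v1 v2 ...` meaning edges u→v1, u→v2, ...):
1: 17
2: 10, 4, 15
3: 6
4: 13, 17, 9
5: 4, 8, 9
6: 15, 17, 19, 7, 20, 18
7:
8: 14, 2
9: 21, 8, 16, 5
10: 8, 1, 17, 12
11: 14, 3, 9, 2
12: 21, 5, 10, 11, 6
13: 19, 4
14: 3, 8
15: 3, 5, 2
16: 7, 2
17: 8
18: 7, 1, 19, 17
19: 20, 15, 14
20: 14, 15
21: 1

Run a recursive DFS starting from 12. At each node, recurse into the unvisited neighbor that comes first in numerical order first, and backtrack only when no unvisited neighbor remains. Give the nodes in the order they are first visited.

Visit 12
12 → 5
5 → 4
4 → 9
9 → 8
8 → 2
2 → 10
10 → 1
1 → 17
2 → 15
15 → 3
3 → 6
6 → 7
6 → 18
18 → 19
19 → 14
19 → 20
9 → 16
9 → 21
4 → 13
12 → 11

12 -> 5 -> 4 -> 9 -> 8 -> 2 -> 10 -> 1 -> 17 -> 15 -> 3 -> 6 -> 7 -> 18 -> 19 -> 14 -> 20 -> 16 -> 21 -> 13 -> 11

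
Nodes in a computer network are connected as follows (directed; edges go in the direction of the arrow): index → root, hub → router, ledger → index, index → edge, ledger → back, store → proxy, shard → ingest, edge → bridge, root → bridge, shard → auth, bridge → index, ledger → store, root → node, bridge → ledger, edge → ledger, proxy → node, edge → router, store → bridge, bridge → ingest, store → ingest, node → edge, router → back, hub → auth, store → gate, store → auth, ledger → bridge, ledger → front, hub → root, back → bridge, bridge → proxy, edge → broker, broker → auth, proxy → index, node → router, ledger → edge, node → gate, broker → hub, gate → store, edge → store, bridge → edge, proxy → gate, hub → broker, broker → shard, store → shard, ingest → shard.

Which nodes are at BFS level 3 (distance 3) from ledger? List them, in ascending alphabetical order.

Level 0: ledger
Level 1: back, bridge, edge, front, index, store
Level 2: auth, broker, gate, ingest, proxy, root, router, shard
Level 3: hub, node

hub, node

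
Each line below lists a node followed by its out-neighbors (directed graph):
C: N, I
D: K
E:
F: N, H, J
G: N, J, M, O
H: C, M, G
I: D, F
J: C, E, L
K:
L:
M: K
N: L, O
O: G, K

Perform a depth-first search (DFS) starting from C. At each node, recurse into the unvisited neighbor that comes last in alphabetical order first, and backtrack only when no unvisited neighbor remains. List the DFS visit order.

Visit C
C → N
N → O
O → K
O → G
G → M
G → J
J → L
J → E
C → I
I → F
F → H
I → D

C, N, O, K, G, M, J, L, E, I, F, H, D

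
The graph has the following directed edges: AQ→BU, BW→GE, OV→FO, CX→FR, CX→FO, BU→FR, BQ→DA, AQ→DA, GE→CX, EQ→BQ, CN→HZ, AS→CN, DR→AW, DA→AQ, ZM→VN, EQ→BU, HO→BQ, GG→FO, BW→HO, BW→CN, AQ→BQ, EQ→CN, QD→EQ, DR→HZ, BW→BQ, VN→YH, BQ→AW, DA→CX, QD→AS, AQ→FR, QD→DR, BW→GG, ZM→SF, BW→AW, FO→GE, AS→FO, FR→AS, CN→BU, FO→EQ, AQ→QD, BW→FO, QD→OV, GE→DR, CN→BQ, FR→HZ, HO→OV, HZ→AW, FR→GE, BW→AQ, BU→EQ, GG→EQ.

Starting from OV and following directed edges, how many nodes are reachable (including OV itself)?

16

BFS from OV visits: OV, FO, EQ, GE, BQ, BU, CN, CX, DR, AW, DA, FR, HZ, AQ, AS, QD
Reachable nodes: 16 of 23 total.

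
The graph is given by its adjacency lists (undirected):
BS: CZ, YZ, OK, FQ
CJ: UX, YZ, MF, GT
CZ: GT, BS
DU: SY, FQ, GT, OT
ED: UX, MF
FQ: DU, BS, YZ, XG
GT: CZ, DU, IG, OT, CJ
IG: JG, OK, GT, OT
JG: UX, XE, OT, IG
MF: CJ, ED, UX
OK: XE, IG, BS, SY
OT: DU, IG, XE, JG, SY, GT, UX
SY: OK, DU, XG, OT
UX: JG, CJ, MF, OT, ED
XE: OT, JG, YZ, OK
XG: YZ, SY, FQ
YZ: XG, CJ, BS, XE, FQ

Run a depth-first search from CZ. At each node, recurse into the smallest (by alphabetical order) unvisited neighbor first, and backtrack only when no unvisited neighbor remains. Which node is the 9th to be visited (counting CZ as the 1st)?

UX

Visit CZ
CZ → BS
BS → FQ
FQ → DU
DU → GT
GT → CJ
CJ → MF
MF → ED
ED → UX
UX → JG
JG → IG
IG → OK
OK → SY
SY → OT
OT → XE
XE → YZ
YZ → XG

Visit order: CZ, BS, FQ, DU, GT, CJ, MF, ED, UX, JG, IG, OK, SY, OT, XE, YZ, XG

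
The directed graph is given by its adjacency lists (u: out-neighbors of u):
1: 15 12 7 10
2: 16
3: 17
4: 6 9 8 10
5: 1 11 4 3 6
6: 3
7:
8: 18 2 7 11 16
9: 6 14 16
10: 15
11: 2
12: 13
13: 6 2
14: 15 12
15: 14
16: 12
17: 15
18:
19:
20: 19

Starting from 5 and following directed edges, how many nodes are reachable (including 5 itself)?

BFS from 5 visits: 5, 1, 11, 4, 3, 6, 15, 12, 7, 10, 2, 9, 8, 17, 14, 13, 16, 18
Reachable nodes: 18 of 20 total.

18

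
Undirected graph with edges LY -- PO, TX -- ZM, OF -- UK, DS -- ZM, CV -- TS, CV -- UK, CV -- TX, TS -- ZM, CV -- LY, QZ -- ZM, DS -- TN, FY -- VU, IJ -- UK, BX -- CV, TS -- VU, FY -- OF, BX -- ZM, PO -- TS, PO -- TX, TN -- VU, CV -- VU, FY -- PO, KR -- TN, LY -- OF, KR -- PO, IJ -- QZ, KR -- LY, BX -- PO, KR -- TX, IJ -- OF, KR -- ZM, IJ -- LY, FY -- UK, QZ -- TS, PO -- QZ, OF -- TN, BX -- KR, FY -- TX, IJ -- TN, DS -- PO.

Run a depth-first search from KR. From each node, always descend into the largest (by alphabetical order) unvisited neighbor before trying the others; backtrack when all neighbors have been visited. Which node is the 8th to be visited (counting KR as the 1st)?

Visit KR
KR → ZM
ZM → TX
TX → PO
PO → TS
TS → VU
VU → TN
TN → OF
OF → UK
UK → IJ
IJ → QZ
IJ → LY
LY → CV
CV → BX
UK → FY
TN → DS

Visit order: KR, ZM, TX, PO, TS, VU, TN, OF, UK, IJ, QZ, LY, CV, BX, FY, DS

OF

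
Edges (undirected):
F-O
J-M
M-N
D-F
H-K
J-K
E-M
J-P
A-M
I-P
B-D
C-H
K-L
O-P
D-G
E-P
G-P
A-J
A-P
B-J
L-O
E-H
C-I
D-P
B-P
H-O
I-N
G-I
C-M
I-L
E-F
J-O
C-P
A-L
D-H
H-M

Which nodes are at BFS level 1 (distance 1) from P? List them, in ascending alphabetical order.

A, B, C, D, E, G, I, J, O

Level 0: P
Level 1: A, B, C, D, E, G, I, J, O
Level 2: F, H, K, L, M, N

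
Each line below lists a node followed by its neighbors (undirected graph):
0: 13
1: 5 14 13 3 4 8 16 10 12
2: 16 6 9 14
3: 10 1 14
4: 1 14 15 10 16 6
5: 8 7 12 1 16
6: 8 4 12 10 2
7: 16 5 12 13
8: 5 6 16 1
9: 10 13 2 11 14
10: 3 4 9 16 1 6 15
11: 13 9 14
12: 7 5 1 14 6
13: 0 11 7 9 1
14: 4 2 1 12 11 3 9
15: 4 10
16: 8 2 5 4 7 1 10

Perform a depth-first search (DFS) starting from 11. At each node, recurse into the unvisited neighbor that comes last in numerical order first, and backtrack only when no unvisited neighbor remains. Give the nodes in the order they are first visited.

11 → 14 → 12 → 7 → 16 → 10 → 15 → 4 → 6 → 8 → 5 → 1 → 13 → 9 → 2 → 0 → 3

Visit 11
11 → 14
14 → 12
12 → 7
7 → 16
16 → 10
10 → 15
15 → 4
4 → 6
6 → 8
8 → 5
5 → 1
1 → 13
13 → 9
9 → 2
13 → 0
1 → 3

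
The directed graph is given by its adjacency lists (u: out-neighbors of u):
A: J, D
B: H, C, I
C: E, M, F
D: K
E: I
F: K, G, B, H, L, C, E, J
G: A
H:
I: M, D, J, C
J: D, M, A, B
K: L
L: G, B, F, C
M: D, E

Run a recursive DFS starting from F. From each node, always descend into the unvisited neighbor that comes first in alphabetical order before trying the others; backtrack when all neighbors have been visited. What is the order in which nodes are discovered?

Visit F
F → B
B → C
C → E
E → I
I → D
D → K
K → L
L → G
G → A
A → J
J → M
B → H

F → B → C → E → I → D → K → L → G → A → J → M → H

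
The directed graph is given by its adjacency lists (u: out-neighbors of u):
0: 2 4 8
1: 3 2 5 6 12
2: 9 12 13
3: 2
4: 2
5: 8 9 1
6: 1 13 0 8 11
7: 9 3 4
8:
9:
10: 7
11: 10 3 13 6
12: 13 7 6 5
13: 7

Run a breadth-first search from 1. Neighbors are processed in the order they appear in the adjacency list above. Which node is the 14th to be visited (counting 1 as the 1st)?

10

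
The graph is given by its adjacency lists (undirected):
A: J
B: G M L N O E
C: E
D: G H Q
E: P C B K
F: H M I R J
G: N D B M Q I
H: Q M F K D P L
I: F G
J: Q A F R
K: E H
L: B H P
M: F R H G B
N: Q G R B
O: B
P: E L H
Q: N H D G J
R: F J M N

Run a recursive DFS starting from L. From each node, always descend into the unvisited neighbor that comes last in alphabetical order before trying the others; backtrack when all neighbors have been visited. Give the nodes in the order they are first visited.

L → P → H → Q → N → R → M → G → I → F → J → A → D → B → O → E → K → C

Visit L
L → P
P → H
H → Q
Q → N
N → R
R → M
M → G
G → I
I → F
F → J
J → A
G → D
G → B
B → O
B → E
E → K
E → C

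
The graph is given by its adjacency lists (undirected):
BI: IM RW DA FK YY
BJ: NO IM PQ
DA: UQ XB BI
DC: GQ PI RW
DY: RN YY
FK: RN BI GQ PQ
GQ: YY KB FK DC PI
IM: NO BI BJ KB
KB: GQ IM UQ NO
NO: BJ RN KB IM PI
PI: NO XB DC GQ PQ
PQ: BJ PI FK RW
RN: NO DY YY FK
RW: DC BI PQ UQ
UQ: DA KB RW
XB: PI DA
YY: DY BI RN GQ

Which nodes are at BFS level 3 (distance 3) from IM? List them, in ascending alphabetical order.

Level 0: IM
Level 1: BI, BJ, KB, NO
Level 2: DA, FK, GQ, PI, PQ, RN, RW, UQ, YY
Level 3: DC, DY, XB

DC, DY, XB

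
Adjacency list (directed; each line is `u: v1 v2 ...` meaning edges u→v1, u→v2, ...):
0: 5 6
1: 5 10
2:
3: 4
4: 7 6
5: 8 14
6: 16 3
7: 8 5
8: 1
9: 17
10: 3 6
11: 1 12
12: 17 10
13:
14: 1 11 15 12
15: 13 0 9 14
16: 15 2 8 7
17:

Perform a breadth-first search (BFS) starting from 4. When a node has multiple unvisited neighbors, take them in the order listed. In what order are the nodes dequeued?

Visit 4; enqueue 7, 6 → queue [7, 6]
Visit 7; enqueue 8, 5 → queue [6, 8, 5]
Visit 6; enqueue 16, 3 → queue [8, 5, 16, 3]
Visit 8; enqueue 1 → queue [5, 16, 3, 1]
Visit 5; enqueue 14 → queue [16, 3, 1, 14]
Visit 16; enqueue 15, 2 → queue [3, 1, 14, 15, 2]
Visit 3 → queue [1, 14, 15, 2]
Visit 1; enqueue 10 → queue [14, 15, 2, 10]
Visit 14; enqueue 11, 12 → queue [15, 2, 10, 11, 12]
Visit 15; enqueue 13, 0, 9 → queue [2, 10, 11, 12, 13, 0, 9]
Visit 2 → queue [10, 11, 12, 13, 0, 9]
Visit 10 → queue [11, 12, 13, 0, 9]
Visit 11 → queue [12, 13, 0, 9]
Visit 12; enqueue 17 → queue [13, 0, 9, 17]
Visit 13 → queue [0, 9, 17]
Visit 0 → queue [9, 17]
Visit 9 → queue [17]
Visit 17 → queue []

4, 7, 6, 8, 5, 16, 3, 1, 14, 15, 2, 10, 11, 12, 13, 0, 9, 17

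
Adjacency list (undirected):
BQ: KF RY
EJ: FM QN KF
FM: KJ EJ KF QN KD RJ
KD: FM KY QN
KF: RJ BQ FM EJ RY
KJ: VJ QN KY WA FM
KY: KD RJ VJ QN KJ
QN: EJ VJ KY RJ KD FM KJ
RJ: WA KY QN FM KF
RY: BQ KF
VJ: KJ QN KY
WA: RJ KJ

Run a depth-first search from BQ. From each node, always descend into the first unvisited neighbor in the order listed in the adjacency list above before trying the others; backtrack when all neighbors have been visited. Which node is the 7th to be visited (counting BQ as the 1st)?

QN

Visit BQ
BQ → KF
KF → RJ
RJ → WA
WA → KJ
KJ → VJ
VJ → QN
QN → EJ
EJ → FM
FM → KD
KD → KY
KF → RY

Visit order: BQ, KF, RJ, WA, KJ, VJ, QN, EJ, FM, KD, KY, RY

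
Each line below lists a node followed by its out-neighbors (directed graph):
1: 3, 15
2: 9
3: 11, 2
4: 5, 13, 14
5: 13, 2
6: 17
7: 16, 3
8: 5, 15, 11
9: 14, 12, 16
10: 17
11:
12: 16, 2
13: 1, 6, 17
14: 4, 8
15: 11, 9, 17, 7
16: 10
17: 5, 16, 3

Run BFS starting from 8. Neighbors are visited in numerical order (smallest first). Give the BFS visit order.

Visit 8; enqueue 5, 11, 15 → queue [5, 11, 15]
Visit 5; enqueue 2, 13 → queue [11, 15, 2, 13]
Visit 11 → queue [15, 2, 13]
Visit 15; enqueue 7, 9, 17 → queue [2, 13, 7, 9, 17]
Visit 2 → queue [13, 7, 9, 17]
Visit 13; enqueue 1, 6 → queue [7, 9, 17, 1, 6]
Visit 7; enqueue 3, 16 → queue [9, 17, 1, 6, 3, 16]
Visit 9; enqueue 12, 14 → queue [17, 1, 6, 3, 16, 12, 14]
Visit 17 → queue [1, 6, 3, 16, 12, 14]
Visit 1 → queue [6, 3, 16, 12, 14]
Visit 6 → queue [3, 16, 12, 14]
Visit 3 → queue [16, 12, 14]
Visit 16; enqueue 10 → queue [12, 14, 10]
Visit 12 → queue [14, 10]
Visit 14; enqueue 4 → queue [10, 4]
Visit 10 → queue [4]
Visit 4 → queue []

8, 5, 11, 15, 2, 13, 7, 9, 17, 1, 6, 3, 16, 12, 14, 10, 4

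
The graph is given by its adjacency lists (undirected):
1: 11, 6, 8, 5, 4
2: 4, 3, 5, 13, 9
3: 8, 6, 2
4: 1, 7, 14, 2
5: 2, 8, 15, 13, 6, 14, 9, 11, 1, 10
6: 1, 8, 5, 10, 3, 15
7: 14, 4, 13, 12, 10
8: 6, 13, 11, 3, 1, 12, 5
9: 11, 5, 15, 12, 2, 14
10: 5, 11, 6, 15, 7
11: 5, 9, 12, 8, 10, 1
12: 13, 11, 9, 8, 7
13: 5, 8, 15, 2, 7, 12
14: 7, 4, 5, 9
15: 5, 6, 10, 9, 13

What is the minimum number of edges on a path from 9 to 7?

2

Level 0: 9
Level 1: 2, 5, 11, 12, 14, 15
Level 2: 1, 3, 4, 6, 7, 8, 10, 13
7 first appears at level 2.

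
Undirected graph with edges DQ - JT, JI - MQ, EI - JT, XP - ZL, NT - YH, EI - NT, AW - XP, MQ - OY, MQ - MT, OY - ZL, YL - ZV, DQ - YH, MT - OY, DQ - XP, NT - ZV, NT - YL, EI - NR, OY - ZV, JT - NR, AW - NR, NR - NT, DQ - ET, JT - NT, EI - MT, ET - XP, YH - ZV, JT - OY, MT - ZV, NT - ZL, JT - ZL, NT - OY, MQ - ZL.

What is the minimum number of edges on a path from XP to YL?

Level 0: XP
Level 1: AW, DQ, ET, ZL
Level 2: JT, MQ, NR, NT, OY, YH
Level 3: EI, JI, MT, YL, ZV
YL first appears at level 3.

3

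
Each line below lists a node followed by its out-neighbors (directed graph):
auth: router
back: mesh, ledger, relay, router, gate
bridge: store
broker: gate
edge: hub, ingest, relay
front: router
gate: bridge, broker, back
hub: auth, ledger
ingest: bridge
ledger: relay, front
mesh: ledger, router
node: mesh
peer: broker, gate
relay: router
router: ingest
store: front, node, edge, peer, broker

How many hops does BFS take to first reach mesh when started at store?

Level 0: store
Level 1: broker, edge, front, node, peer
Level 2: gate, hub, ingest, mesh, relay, router
Level 3: auth, back, bridge, ledger
mesh first appears at level 2.

2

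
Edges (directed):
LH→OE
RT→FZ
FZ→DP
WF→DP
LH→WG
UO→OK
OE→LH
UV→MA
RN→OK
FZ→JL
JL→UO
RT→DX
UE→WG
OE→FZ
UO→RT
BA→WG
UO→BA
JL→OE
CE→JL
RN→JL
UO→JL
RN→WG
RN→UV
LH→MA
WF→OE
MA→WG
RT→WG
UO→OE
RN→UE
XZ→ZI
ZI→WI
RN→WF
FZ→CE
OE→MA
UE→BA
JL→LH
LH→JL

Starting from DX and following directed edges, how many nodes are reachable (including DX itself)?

BFS from DX visits: DX
Reachable nodes: 1 of 20 total.

1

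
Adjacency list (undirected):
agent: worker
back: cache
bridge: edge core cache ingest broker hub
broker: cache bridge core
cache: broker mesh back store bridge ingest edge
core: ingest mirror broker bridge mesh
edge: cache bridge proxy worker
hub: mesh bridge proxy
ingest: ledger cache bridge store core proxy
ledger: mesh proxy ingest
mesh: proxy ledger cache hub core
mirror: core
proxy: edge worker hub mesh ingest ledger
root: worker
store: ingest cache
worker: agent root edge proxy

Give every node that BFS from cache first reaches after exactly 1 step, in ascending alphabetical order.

back, bridge, broker, edge, ingest, mesh, store

Level 0: cache
Level 1: back, bridge, broker, edge, ingest, mesh, store
Level 2: core, hub, ledger, proxy, worker
Level 3: agent, mirror, root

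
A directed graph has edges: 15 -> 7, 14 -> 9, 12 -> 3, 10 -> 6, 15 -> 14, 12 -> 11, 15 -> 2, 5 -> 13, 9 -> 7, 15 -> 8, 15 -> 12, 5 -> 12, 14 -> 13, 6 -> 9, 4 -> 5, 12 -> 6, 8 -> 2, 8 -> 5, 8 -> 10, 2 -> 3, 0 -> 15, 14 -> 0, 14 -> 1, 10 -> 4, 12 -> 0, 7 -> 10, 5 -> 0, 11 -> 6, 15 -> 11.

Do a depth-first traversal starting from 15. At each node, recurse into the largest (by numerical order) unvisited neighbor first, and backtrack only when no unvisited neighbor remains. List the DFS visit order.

15 -> 14 -> 13 -> 9 -> 7 -> 10 -> 6 -> 4 -> 5 -> 12 -> 11 -> 3 -> 0 -> 1 -> 8 -> 2

Visit 15
15 → 14
14 → 13
14 → 9
9 → 7
7 → 10
10 → 6
10 → 4
4 → 5
5 → 12
12 → 11
12 → 3
12 → 0
14 → 1
15 → 8
8 → 2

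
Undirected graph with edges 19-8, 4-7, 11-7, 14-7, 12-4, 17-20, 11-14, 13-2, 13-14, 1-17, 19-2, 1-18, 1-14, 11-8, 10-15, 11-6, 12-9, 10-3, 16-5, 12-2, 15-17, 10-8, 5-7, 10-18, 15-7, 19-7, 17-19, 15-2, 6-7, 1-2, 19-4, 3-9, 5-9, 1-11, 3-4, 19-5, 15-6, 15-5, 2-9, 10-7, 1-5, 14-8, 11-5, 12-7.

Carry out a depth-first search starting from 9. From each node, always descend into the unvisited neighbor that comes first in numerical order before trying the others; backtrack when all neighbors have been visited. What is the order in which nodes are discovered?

Visit 9
9 → 2
2 → 1
1 → 5
5 → 7
7 → 4
4 → 3
3 → 10
10 → 8
8 → 11
11 → 6
6 → 15
15 → 17
17 → 19
17 → 20
11 → 14
14 → 13
10 → 18
4 → 12
5 → 16

9, 2, 1, 5, 7, 4, 3, 10, 8, 11, 6, 15, 17, 19, 20, 14, 13, 18, 12, 16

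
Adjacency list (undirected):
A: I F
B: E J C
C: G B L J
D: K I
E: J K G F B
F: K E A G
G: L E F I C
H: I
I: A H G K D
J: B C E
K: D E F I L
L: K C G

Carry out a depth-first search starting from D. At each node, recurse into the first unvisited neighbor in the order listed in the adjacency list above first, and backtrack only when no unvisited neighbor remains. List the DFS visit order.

D -> K -> E -> J -> B -> C -> G -> L -> F -> A -> I -> H

Visit D
D → K
K → E
E → J
J → B
B → C
C → G
G → L
G → F
F → A
A → I
I → H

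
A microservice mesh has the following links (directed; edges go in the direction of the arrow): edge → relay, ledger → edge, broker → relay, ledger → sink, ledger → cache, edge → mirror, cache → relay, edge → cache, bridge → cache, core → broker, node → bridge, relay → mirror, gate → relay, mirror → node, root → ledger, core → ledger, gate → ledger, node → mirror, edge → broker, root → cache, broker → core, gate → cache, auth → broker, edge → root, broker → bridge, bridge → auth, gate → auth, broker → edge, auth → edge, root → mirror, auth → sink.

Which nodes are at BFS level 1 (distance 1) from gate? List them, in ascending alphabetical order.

auth, cache, ledger, relay

Level 0: gate
Level 1: auth, cache, ledger, relay
Level 2: broker, edge, mirror, sink
Level 3: bridge, core, node, root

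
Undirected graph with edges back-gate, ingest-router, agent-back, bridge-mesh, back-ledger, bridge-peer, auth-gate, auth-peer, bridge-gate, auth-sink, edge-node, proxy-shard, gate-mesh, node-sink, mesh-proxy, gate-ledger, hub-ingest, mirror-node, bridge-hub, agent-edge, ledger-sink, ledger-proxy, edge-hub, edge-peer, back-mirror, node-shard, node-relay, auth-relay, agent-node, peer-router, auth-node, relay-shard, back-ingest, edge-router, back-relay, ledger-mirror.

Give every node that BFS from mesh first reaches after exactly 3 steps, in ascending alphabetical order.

agent, edge, ingest, mirror, node, relay, router, sink

Level 0: mesh
Level 1: bridge, gate, proxy
Level 2: auth, back, hub, ledger, peer, shard
Level 3: agent, edge, ingest, mirror, node, relay, router, sink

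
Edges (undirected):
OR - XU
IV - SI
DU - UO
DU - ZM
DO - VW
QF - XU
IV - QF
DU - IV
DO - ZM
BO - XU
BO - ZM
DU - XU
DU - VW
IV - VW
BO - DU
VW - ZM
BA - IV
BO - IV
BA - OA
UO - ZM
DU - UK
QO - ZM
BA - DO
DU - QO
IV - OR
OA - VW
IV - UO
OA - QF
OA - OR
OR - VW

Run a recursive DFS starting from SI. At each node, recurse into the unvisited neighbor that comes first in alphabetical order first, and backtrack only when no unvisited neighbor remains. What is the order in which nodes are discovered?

Visit SI
SI → IV
IV → BA
BA → DO
DO → VW
VW → DU
DU → BO
BO → XU
XU → OR
OR → OA
OA → QF
BO → ZM
ZM → QO
ZM → UO
DU → UK

SI IV BA DO VW DU BO XU OR OA QF ZM QO UO UK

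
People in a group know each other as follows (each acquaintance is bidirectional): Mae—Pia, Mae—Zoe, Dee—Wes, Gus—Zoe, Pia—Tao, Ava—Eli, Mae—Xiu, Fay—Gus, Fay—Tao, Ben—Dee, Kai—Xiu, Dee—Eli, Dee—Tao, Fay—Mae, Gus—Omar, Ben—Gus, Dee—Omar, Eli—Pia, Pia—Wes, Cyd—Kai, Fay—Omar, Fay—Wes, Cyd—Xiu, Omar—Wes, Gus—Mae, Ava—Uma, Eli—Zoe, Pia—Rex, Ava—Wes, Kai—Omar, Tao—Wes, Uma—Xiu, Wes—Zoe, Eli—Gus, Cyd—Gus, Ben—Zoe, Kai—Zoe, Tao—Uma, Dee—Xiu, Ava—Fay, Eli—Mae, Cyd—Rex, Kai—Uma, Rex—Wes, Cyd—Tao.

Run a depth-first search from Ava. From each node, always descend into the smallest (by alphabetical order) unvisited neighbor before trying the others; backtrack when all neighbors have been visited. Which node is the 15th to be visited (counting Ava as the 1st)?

Uma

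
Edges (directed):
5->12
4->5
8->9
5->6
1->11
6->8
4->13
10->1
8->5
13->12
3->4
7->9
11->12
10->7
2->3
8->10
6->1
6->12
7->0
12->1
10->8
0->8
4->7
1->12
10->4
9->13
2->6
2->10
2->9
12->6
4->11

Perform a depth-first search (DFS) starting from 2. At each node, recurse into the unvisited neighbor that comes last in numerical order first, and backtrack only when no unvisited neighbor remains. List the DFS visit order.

2 -> 10 -> 8 -> 9 -> 13 -> 12 -> 6 -> 1 -> 11 -> 5 -> 7 -> 0 -> 4 -> 3

Visit 2
2 → 10
10 → 8
8 → 9
9 → 13
13 → 12
12 → 6
6 → 1
1 → 11
8 → 5
10 → 7
7 → 0
10 → 4
2 → 3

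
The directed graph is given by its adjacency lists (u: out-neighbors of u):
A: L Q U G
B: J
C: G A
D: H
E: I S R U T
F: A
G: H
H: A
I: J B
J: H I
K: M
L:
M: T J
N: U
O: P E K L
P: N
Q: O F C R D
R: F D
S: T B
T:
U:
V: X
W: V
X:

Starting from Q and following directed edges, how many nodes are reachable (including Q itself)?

21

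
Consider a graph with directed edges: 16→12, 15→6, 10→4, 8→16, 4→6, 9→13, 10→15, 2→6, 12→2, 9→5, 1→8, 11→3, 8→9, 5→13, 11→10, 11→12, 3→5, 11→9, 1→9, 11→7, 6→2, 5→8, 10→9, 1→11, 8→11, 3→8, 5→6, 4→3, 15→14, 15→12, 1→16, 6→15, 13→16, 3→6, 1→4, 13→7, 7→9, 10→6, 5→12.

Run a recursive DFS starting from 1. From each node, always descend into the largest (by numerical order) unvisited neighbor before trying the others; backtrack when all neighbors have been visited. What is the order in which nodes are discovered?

Visit 1
1 → 16
16 → 12
12 → 2
2 → 6
6 → 15
15 → 14
1 → 11
11 → 10
10 → 9
9 → 13
13 → 7
9 → 5
5 → 8
10 → 4
4 → 3

1 -> 16 -> 12 -> 2 -> 6 -> 15 -> 14 -> 11 -> 10 -> 9 -> 13 -> 7 -> 5 -> 8 -> 4 -> 3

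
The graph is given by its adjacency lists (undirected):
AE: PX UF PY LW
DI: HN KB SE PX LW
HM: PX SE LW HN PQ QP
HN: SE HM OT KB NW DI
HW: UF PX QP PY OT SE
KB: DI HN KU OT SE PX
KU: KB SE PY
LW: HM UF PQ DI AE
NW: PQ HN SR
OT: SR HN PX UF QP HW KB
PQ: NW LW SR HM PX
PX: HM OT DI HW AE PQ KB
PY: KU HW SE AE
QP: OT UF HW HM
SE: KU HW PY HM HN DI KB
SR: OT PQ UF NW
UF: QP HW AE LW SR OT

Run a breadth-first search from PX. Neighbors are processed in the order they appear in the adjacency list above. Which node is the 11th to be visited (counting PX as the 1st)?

Visit PX; enqueue HM, OT, DI, HW, AE, PQ, KB → queue [HM, OT, DI, HW, AE, PQ, KB]
Visit HM; enqueue SE, LW, HN, QP → queue [OT, DI, HW, AE, PQ, KB, SE, LW, HN, QP]
Visit OT; enqueue SR, UF → queue [DI, HW, AE, PQ, KB, SE, LW, HN, QP, SR, UF]
Visit DI → queue [HW, AE, PQ, KB, SE, LW, HN, QP, SR, UF]
Visit HW; enqueue PY → queue [AE, PQ, KB, SE, LW, HN, QP, SR, UF, PY]
Visit AE → queue [PQ, KB, SE, LW, HN, QP, SR, UF, PY]
Visit PQ; enqueue NW → queue [KB, SE, LW, HN, QP, SR, UF, PY, NW]
Visit KB; enqueue KU → queue [SE, LW, HN, QP, SR, UF, PY, NW, KU]
Visit SE → queue [LW, HN, QP, SR, UF, PY, NW, KU]
Visit LW → queue [HN, QP, SR, UF, PY, NW, KU]
Visit HN → queue [QP, SR, UF, PY, NW, KU]
Visit QP → queue [SR, UF, PY, NW, KU]
Visit SR → queue [UF, PY, NW, KU]
Visit UF → queue [PY, NW, KU]
Visit PY → queue [NW, KU]
Visit NW → queue [KU]
Visit KU → queue []

Visit order: PX, HM, OT, DI, HW, AE, PQ, KB, SE, LW, HN, QP, SR, UF, PY, NW, KU

HN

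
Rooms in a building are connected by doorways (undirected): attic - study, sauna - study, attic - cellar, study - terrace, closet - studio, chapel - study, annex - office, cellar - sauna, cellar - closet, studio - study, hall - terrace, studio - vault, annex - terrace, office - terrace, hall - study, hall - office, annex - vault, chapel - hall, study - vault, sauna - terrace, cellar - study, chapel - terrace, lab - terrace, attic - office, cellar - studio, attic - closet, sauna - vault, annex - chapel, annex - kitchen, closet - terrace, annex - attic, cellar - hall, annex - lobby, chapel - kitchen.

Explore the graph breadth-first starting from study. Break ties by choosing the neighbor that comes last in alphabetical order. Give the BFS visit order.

Visit study; enqueue vault, terrace, studio, sauna, hall, chapel, cellar, attic → queue [vault, terrace, studio, sauna, hall, chapel, cellar, attic]
Visit vault; enqueue annex → queue [terrace, studio, sauna, hall, chapel, cellar, attic, annex]
Visit terrace; enqueue office, lab, closet → queue [studio, sauna, hall, chapel, cellar, attic, annex, office, lab, closet]
Visit studio → queue [sauna, hall, chapel, cellar, attic, annex, office, lab, closet]
Visit sauna → queue [hall, chapel, cellar, attic, annex, office, lab, closet]
Visit hall → queue [chapel, cellar, attic, annex, office, lab, closet]
Visit chapel; enqueue kitchen → queue [cellar, attic, annex, office, lab, closet, kitchen]
Visit cellar → queue [attic, annex, office, lab, closet, kitchen]
Visit attic → queue [annex, office, lab, closet, kitchen]
Visit annex; enqueue lobby → queue [office, lab, closet, kitchen, lobby]
Visit office → queue [lab, closet, kitchen, lobby]
Visit lab → queue [closet, kitchen, lobby]
Visit closet → queue [kitchen, lobby]
Visit kitchen → queue [lobby]
Visit lobby → queue []

study vault terrace studio sauna hall chapel cellar attic annex office lab closet kitchen lobby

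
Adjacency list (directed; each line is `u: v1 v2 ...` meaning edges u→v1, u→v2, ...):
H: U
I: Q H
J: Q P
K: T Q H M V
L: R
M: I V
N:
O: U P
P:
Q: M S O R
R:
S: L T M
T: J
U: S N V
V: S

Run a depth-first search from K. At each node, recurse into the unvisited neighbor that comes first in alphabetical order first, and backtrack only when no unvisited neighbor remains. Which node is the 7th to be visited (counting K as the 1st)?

R

Visit K
K → H
H → U
U → N
U → S
S → L
L → R
S → M
M → I
I → Q
Q → O
O → P
M → V
S → T
T → J

Visit order: K, H, U, N, S, L, R, M, I, Q, O, P, V, T, J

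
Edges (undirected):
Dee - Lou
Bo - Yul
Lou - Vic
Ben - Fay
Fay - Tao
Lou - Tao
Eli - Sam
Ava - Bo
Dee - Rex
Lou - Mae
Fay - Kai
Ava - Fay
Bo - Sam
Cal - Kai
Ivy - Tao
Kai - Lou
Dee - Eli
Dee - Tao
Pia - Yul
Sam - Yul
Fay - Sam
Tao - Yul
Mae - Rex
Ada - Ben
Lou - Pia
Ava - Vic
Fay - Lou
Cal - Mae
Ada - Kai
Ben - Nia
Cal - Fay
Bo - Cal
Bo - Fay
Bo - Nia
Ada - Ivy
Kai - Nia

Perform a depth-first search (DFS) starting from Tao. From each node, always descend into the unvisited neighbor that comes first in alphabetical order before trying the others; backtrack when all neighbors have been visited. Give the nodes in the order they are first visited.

Tao, Dee, Eli, Sam, Bo, Ava, Fay, Ben, Ada, Ivy, Kai, Cal, Mae, Lou, Pia, Yul, Vic, Rex, Nia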